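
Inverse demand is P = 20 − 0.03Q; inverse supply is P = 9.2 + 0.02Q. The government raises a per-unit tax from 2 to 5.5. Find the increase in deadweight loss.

Competitive equilibrium: 20 − 0.03Q = 9.2 + 0.02Q → Q* = 216, P* = 13.52.
For a per-unit tax t: ΔQ = t/0.05, so DWL = ½·t·(t/0.05) = t²/0.1.
At t = 2: DWL = 40. At t = 5.5: DWL = 302.5.
Increase = 302.5 − 40 = 262.50.

262.50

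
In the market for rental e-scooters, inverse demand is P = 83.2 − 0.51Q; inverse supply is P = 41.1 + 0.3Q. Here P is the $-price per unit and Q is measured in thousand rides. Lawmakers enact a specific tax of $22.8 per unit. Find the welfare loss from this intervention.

$320.89 thousand

Competitive equilibrium: 83.2 − 0.51Q = 41.1 + 0.3Q → Q* = 51.9753, P* = 56.6926.
With the tax, the buyer price exceeds the seller price by 22.8: (83.2 − 0.51Q) − (41.1 + 0.3Q) = 22.8 → Q' = 23.8272.
ΔQ = 51.9753 − 23.8272 = 28.1481; the wedge equals the tax, 22.8.
DWL = ½ × 28.1481 × 22.8 = $320.89 thousand.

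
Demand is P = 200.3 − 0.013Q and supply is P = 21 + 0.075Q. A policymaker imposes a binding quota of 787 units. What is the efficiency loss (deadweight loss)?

Competitive equilibrium: 200.3 − 0.013Q = 21 + 0.075Q → Q* = 2037.5, P* = 173.8125.
At Q = 787: demand price = 200.3 − 0.013·787 = 190.069; supply price = 21 + 0.075·787 = 80.025.
ΔQ = 2037.5 − 787 = 1250.5; wedge = 190.069 − 80.025 = 110.044.
Deadweight loss = ½ × 1250.5 × 110.044 = 68805.011.

68805.011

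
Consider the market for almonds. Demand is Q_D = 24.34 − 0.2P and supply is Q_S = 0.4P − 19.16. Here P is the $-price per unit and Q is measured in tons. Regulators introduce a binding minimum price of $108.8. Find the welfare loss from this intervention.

In inverse form: demand P = 121.7 − 5Q, supply P = 47.9 + 2.5Q.
Competitive equilibrium: 121.7 − 5Q = 47.9 + 2.5Q → Q* = 9.84, P* = 72.5.
At the floor P = 108.8, quantity demanded = (121.7 − 108.8)/5 = 2.58.
Sellers' marginal cost at Q' = 2.58: 47.9 + 2.5·2.58 = 54.35.
ΔQ = 9.84 − 2.58 = 7.26; wedge = 108.8 − 54.35 = 54.45.
Welfare loss = ½ × 7.26 × 54.45 = $197.65.

$197.65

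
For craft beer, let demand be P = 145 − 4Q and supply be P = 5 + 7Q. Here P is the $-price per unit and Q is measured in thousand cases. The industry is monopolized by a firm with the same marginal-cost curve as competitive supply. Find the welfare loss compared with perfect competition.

$63.35 thousand

Competitive equilibrium: 145 − 4Q = 5 + 7Q → Q* = 12.72727, P* = 94.09091.
Marginal revenue: MR = 145 − 8Q. Set MR = MC: 145 − 8Q = 5 + 7Q → Q_m = 9.33333.
Price P_m = 145 − 4·9.33333 = 107.66668; MC(Q_m) = 5 + 7·9.33333 = 70.33331.
Competitive Q* = 12.72727, so ΔQ = 3.39394; wedge = 107.66668 − 70.33331 = 37.33337.
Welfare loss = ½ × 3.39394 × 37.33337 = $63.35 thousand.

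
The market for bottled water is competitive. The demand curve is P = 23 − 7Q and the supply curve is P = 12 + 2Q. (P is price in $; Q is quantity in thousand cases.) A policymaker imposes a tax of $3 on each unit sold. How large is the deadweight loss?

Competitive equilibrium: 23 − 7Q = 12 + 2Q → Q* = 1.2222, P* = 14.4444.
With the tax, the buyer price exceeds the seller price by 3: (23 − 7Q) − (12 + 2Q) = 3 → Q' = 0.8889.
ΔQ = 1.2222 − 0.8889 = 0.3333; the wedge equals the tax, 3.
Deadweight loss = ½ × 0.3333 × 3 = $0.50 thousand.

$0.50 thousand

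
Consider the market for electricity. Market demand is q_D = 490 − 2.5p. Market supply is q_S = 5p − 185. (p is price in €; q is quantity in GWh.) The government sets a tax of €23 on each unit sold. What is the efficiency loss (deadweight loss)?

In inverse form: demand p = 196 − 0.4q, supply p = 37 + 0.2q.
Competitive equilibrium: 196 − 0.4q = 37 + 0.2q → q* = 265, p* = 90.
With the tax, the buyer price exceeds the seller price by 23: (196 − 0.4q) − (37 + 0.2q) = 23 → q' = 226.6667.
Δq = 265 − 226.6667 = 38.3333; the wedge equals the tax, 23.
The triangle = ½ × 38.3333 × 23 = €440.83.

€440.83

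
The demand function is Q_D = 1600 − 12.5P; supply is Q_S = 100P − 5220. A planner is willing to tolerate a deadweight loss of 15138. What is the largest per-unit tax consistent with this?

In inverse form: demand P = 128 − 0.08Q, supply P = 52.2 + 0.01Q.
Competitive equilibrium: 128 − 0.08Q = 52.2 + 0.01Q → Q* = 842.2222, P* = 60.6222.
A tax t gives ΔQ = t/0.09 and wedge t, so DWL = t²/0.18.
t²/0.18 = 15138 → t² = 2724.84 → t = 52.2.

52.2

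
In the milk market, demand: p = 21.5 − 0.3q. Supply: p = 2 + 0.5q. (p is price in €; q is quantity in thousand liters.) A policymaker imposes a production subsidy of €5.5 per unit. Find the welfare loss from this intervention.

€18.91 thousand

Competitive equilibrium: 21.5 − 0.3q = 2 + 0.5q → q* = 24.375, p* = 14.1875.
The subsidy lowers effective supply by 5.5: p = 0.5q − 3.5.
New quantity: 21.5 − 0.3q = 0.5q − 3.5 → q' = 31.25.
Overproduction Δq = 31.25 − 24.375 = 6.875; wedge = subsidy = 5.5.
DWL = ½ × 6.875 × 5.5 = €18.91 thousand.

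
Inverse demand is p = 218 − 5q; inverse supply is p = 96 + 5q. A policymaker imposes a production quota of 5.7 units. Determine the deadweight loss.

211.25

Competitive equilibrium: 218 − 5q = 96 + 5q → q* = 12.2, p* = 157.
At q = 5.7: demand price = 218 − 5·5.7 = 189.5; supply price = 96 + 5·5.7 = 124.5.
Δq = 12.2 − 5.7 = 6.5; wedge = 189.5 − 124.5 = 65.
Welfare loss = ½ × 6.5 × 65 = 211.25.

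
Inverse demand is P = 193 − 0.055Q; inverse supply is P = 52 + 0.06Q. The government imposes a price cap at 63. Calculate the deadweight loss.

62521.77

Competitive equilibrium: 193 − 0.055Q = 52 + 0.06Q → Q* = 1226.08696, P* = 125.56522.
At the ceiling P = 63, quantity supplied = (63 − 52)/0.06 = 183.33333.
Willingness to pay at Q' = 183.33333: 193 − 0.055·183.33333 = 182.91667.
ΔQ = 1226.08696 − 183.33333 = 1042.75363; wedge = 182.91667 − 63 = 119.91667.
Welfare loss = ½ × 1042.75363 × 119.91667 = 62521.77.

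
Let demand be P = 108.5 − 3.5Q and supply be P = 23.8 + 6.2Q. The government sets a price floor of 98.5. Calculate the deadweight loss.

Competitive equilibrium: 108.5 − 3.5Q = 23.8 + 6.2Q → Q* = 8.732, P* = 77.9381.
At the floor P = 98.5, quantity demanded = (108.5 − 98.5)/3.5 = 2.8571.
Sellers' marginal cost at Q' = 2.8571: 23.8 + 6.2·2.8571 = 41.514.
ΔQ = 8.732 − 2.8571 = 5.8749; wedge = 98.5 − 41.514 = 56.986.
Welfare loss = ½ × 5.8749 × 56.986 = 167.39.

167.39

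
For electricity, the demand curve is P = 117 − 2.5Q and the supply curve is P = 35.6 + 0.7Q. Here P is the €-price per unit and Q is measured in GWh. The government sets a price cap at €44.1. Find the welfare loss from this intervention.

€282.80

Competitive equilibrium: 117 − 2.5Q = 35.6 + 0.7Q → Q* = 25.4375, P* = 53.40625.
At the ceiling P = 44.1, quantity supplied = (44.1 − 35.6)/0.7 = 12.14286.
Willingness to pay at Q' = 12.14286: 117 − 2.5·12.14286 = 86.64285.
ΔQ = 25.4375 − 12.14286 = 13.29464; wedge = 86.64285 − 44.1 = 42.54285.
Deadweight loss = ½ × 13.29464 × 42.54285 = €282.80.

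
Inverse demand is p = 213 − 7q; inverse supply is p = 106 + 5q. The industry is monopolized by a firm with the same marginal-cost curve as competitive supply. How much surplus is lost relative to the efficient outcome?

Competitive equilibrium: 213 − 7q = 106 + 5q → q* = 8.9167, p* = 150.5833.
Marginal revenue: MR = 213 − 14q. Set MR = MC: 213 − 14q = 106 + 5q → q_m = 5.6316.
Price p_m = 213 − 7·5.6316 = 173.5788; MC(q_m) = 106 + 5·5.6316 = 134.158.
Competitive q* = 8.9167, so Δq = 3.2851; wedge = 173.5788 − 134.158 = 39.4208.
DWL = ½ × 3.2851 × 39.4208 = 64.75.

64.75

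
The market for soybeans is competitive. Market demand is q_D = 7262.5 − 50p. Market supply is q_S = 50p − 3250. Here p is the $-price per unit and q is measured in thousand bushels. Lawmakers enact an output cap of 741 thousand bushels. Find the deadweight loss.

In inverse form: demand p = 145.25 − 0.02q, supply p = 65 + 0.02q.
Competitive equilibrium: 145.25 − 0.02q = 65 + 0.02q → q* = 2006.25, p* = 105.125.
At q = 741: demand price = 145.25 − 0.02·741 = 130.43; supply price = 65 + 0.02·741 = 79.82.
Δq = 2006.25 − 741 = 1265.25; wedge = 130.43 − 79.82 = 50.61.
The triangle = ½ × 1265.25 × 50.61 = $32017.15 thousand.

$32017.15 thousand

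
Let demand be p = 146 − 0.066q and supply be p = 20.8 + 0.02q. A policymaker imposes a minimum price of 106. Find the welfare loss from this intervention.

31049.47

Competitive equilibrium: 146 − 0.066q = 20.8 + 0.02q → q* = 1455.81395, p* = 49.91628.
At the floor p = 106, quantity demanded = (146 − 106)/0.066 = 606.06061.
Sellers' marginal cost at q' = 606.06061: 20.8 + 0.02·606.06061 = 32.92121.
Δq = 1455.81395 − 606.06061 = 849.75334; wedge = 106 − 32.92121 = 73.07879.
The triangle = ½ × 849.75334 × 73.07879 = 31049.47.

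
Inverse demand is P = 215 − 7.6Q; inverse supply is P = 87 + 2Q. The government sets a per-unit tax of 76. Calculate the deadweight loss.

300.83

Competitive equilibrium: 215 − 7.6Q = 87 + 2Q → Q* = 13.3333, P* = 113.6667.
With the tax, the buyer price exceeds the seller price by 76: (215 − 7.6Q) − (87 + 2Q) = 76 → Q' = 5.4167.
ΔQ = 13.3333 − 5.4167 = 7.9166; the wedge equals the tax, 76.
Welfare loss = ½ × 7.9166 × 76 = 300.83.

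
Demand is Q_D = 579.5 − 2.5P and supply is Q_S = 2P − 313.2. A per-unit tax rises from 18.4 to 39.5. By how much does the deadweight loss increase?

678.72

In inverse form: demand P = 231.8 − 0.4Q, supply P = 156.6 + 0.5Q.
Competitive equilibrium: 231.8 − 0.4Q = 156.6 + 0.5Q → Q* = 83.5556, P* = 198.3778.
For a per-unit tax t: ΔQ = t/0.9, so DWL = ½·t·(t/0.9) = t²/1.8.
At t = 18.4: DWL = 188.089. At t = 39.5: DWL = 866.806.
Increase = 866.806 − 188.089 = 678.72.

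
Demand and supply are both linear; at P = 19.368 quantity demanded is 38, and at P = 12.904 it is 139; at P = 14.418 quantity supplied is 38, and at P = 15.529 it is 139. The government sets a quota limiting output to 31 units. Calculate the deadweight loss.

Demand slope = (12.904 − 19.368)/(139 − 38) = −0.064, so P = 21.8 − 0.064Q.
Supply slope = (15.529 − 14.418)/(139 − 38) = 0.011, so P = 14 + 0.011Q.
Competitive equilibrium: 21.8 − 0.064Q = 14 + 0.011Q → Q* = 104, P* = 15.144.
At Q = 31: demand price = 21.8 − 0.064·31 = 19.816; supply price = 14 + 0.011·31 = 14.341.
ΔQ = 104 − 31 = 73; wedge = 19.816 − 14.341 = 5.475.
DWL = ½ × 73 × 5.475 = 199.84.

199.84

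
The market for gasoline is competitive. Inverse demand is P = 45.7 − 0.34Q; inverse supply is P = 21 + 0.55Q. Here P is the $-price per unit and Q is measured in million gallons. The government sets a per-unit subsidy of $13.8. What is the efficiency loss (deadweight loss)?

Competitive equilibrium: 45.7 − 0.34Q = 21 + 0.55Q → Q* = 27.7528, P* = 36.264.
The subsidy lowers effective supply by 13.8: P = 7.2 + 0.55Q.
New quantity: 45.7 − 0.34Q = 7.2 + 0.55Q → Q' = 43.2584.
Overproduction ΔQ = 43.2584 − 27.7528 = 15.5056; wedge = subsidy = 13.8.
Deadweight loss = ½ × 15.5056 × 13.8 = $106.99 million.

$106.99 million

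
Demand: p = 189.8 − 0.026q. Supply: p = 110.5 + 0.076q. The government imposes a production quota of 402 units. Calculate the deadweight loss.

Competitive equilibrium: 189.8 − 0.026q = 110.5 + 0.076q → q* = 777.451, p* = 169.5863.
At q = 402: demand price = 189.8 − 0.026·402 = 179.348; supply price = 110.5 + 0.076·402 = 141.052.
Δq = 777.451 − 402 = 375.451; wedge = 179.348 − 141.052 = 38.296.
DWL = ½ × 375.451 × 38.296 = 7189.14.

7189.14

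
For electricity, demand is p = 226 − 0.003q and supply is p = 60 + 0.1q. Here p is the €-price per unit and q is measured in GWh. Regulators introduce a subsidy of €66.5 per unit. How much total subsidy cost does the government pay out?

€150109.22

Competitive equilibrium: 226 − 0.003q = 60 + 0.1q → q* = 1611.65049, p* = 221.16505.
The subsidy lowers effective supply by 66.5: p = 0.1q − 6.5.
New quantity: 226 − 0.003q = 0.1q − 6.5 → q' = 2257.28155.
Total subsidy cost = 66.5 × 2257.28155 = €150109.22.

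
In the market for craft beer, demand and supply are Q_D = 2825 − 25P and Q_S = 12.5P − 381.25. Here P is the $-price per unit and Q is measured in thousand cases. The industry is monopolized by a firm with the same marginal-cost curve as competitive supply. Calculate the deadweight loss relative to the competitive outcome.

$1772.46 thousand

In inverse form: demand P = 113 − 0.04Q, supply P = 30.5 + 0.08Q.
Competitive equilibrium: 113 − 0.04Q = 30.5 + 0.08Q → Q* = 687.5, P* = 85.5.
Marginal revenue: MR = 113 − 0.08Q. Set MR = MC: 113 − 0.08Q = 30.5 + 0.08Q → Q_m = 515.625.
Price P_m = 113 − 0.04·515.625 = 92.375; MC(Q_m) = 30.5 + 0.08·515.625 = 71.75.
Competitive Q* = 687.5, so ΔQ = 171.875; wedge = 92.375 − 71.75 = 20.625.
DWL = ½ × 171.875 × 20.625 = $1772.46 thousand.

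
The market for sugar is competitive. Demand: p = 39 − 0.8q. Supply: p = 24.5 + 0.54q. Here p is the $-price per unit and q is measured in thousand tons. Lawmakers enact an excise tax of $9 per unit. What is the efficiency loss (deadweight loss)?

Competitive equilibrium: 39 − 0.8q = 24.5 + 0.54q → q* = 10.8209, p* = 30.3433.
With the tax, the buyer price exceeds the seller price by 9: (39 − 0.8q) − (24.5 + 0.54q) = 9 → q' = 4.1045.
Δq = 10.8209 − 4.1045 = 6.7164; the wedge equals the tax, 9.
Deadweight loss = ½ × 6.7164 × 9 = $30.22 thousand.

$30.22 thousand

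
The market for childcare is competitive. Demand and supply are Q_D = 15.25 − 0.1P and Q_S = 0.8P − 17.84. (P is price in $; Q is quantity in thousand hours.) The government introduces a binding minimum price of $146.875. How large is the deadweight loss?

$681.97 thousand

In inverse form: demand P = 152.5 − 10Q, supply P = 22.3 + 1.25Q.
Competitive equilibrium: 152.5 − 10Q = 22.3 + 1.25Q → Q* = 11.57333, P* = 36.76667.
At the floor P = 146.875, quantity demanded = (152.5 − 146.875)/10 = 0.5625.
Sellers' marginal cost at Q' = 0.5625: 22.3 + 1.25·0.5625 = 23.00313.
ΔQ = 11.57333 − 0.5625 = 11.01083; wedge = 146.875 − 23.00313 = 123.87187.
The triangle = ½ × 11.01083 × 123.87187 = $681.97 thousand.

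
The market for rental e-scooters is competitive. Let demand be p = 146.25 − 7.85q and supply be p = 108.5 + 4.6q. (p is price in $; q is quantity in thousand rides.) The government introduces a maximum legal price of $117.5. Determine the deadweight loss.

Competitive equilibrium: 146.25 − 7.85q = 108.5 + 4.6q → q* = 3.0321, p* = 122.4478.
At the ceiling p = 117.5, quantity supplied = (117.5 − 108.5)/4.6 = 1.9565.
Willingness to pay at q' = 1.9565: 146.25 − 7.85·1.9565 = 130.8915.
Δq = 3.0321 − 1.9565 = 1.0756; wedge = 130.8915 − 117.5 = 13.3915.
DWL = ½ × 1.0756 × 13.3915 = $7.20 thousand.

$7.20 thousand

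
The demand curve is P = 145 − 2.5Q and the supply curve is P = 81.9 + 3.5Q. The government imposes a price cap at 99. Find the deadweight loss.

Competitive equilibrium: 145 − 2.5Q = 81.9 + 3.5Q → Q* = 10.5167, P* = 118.7083.
At the ceiling P = 99, quantity supplied = (99 − 81.9)/3.5 = 4.8857.
Willingness to pay at Q' = 4.8857: 145 − 2.5·4.8857 = 132.7858.
ΔQ = 10.5167 − 4.8857 = 5.631; wedge = 132.7858 − 99 = 33.7858.
The triangle = ½ × 5.631 × 33.7858 = 95.12.

95.12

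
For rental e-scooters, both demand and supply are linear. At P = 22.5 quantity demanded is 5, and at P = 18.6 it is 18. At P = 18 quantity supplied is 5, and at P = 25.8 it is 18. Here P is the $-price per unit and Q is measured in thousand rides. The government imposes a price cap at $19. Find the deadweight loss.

$5 thousand

Demand slope = (18.6 − 22.5)/(18 − 5) = −0.3, so P = 24 − 0.3Q.
Supply slope = (25.8 − 18)/(18 − 5) = 0.6, so P = 15 + 0.6Q.
Competitive equilibrium: 24 − 0.3Q = 15 + 0.6Q → Q* = 10, P* = 21.
At the ceiling P = 19, quantity supplied = (19 − 15)/0.6 = 6.6667.
Willingness to pay at Q' = 6.6667: 24 − 0.3·6.6667 = 22.
ΔQ = 10 − 6.6667 = 3.3333; wedge = 22 − 19 = 3.
The triangle = ½ × 3.3333 × 3 = $5 thousand.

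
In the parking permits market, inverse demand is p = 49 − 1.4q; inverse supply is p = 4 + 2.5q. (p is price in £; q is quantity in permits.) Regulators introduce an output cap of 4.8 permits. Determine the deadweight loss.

£88.54

Competitive equilibrium: 49 − 1.4q = 4 + 2.5q → q* = 11.5385, p* = 32.8462.
At q = 4.8: demand price = 49 − 1.4·4.8 = 42.28; supply price = 4 + 2.5·4.8 = 16.
Δq = 11.5385 − 4.8 = 6.7385; wedge = 42.28 − 16 = 26.28.
Welfare loss = ½ × 6.7385 × 26.28 = £88.54.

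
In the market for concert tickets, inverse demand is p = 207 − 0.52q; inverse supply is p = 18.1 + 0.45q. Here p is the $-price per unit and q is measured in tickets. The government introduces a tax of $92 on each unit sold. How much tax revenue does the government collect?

$9190.52

Competitive equilibrium: 207 − 0.52q = 18.1 + 0.45q → q* = 194.74227, p* = 105.73402.
With the tax, the buyer price exceeds the seller price by 92: (207 − 0.52q) − (18.1 + 0.45q) = 92 → q' = 99.89691.
Tax revenue = 92 × 99.89691 = $9190.52.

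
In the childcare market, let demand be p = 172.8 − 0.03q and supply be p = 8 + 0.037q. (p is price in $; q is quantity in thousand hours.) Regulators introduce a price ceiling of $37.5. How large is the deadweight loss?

Competitive equilibrium: 172.8 − 0.03q = 8 + 0.037q → q* = 2459.70149, p* = 99.00896.
At the ceiling p = 37.5, quantity supplied = (37.5 − 8)/0.037 = 797.2973.
Willingness to pay at q' = 797.2973: 172.8 − 0.03·797.2973 = 148.88108.
Δq = 2459.70149 − 797.2973 = 1662.40419; wedge = 148.88108 − 37.5 = 111.38108.
Deadweight loss = ½ × 1662.40419 × 111.38108 = $92580.19 thousand.

$92580.19 thousand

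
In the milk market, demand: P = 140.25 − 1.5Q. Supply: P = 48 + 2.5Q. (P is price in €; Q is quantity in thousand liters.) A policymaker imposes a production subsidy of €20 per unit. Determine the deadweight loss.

Competitive equilibrium: 140.25 − 1.5Q = 48 + 2.5Q → Q* = 23.0625, P* = 105.6563.
The subsidy lowers effective supply by 20: P = 28 + 2.5Q.
New quantity: 140.25 − 1.5Q = 28 + 2.5Q → Q' = 28.0625.
Overproduction ΔQ = 28.0625 − 23.0625 = 5; wedge = subsidy = 20.
The triangle = ½ × 5 × 20 = €50 thousand.

€50 thousand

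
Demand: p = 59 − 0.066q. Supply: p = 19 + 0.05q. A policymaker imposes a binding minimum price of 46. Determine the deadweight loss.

Competitive equilibrium: 59 − 0.066q = 19 + 0.05q → q* = 344.8276, p* = 36.2414.
At the floor p = 46, quantity demanded = (59 − 46)/0.066 = 196.9697.
Sellers' marginal cost at q' = 196.9697: 19 + 0.05·196.9697 = 28.8485.
Δq = 344.8276 − 196.9697 = 147.8579; wedge = 46 − 28.8485 = 17.1515.
Welfare loss = ½ × 147.8579 × 17.1515 = 1267.99.

1267.99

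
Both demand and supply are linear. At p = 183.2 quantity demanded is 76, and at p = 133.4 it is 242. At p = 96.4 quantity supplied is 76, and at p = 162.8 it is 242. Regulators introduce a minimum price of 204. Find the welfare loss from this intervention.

Demand slope = (133.4 − 183.2)/(242 − 76) = −0.3, so p = 206 − 0.3q.
Supply slope = (162.8 − 96.4)/(242 − 76) = 0.4, so p = 66 + 0.4q.
Competitive equilibrium: 206 − 0.3q = 66 + 0.4q → q* = 200, p* = 146.
At the floor p = 204, quantity demanded = (206 − 204)/0.3 = 6.6667.
Sellers' marginal cost at q' = 6.6667: 66 + 0.4·6.6667 = 68.6667.
Δq = 200 − 6.6667 = 193.3333; wedge = 204 − 68.6667 = 135.3333.
DWL = ½ × 193.3333 × 135.3333 = 13082.22.

13082.22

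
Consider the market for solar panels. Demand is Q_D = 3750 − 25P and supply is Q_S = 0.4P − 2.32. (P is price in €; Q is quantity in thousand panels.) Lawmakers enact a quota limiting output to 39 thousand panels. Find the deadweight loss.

€401.11 thousand

In inverse form: demand P = 150 − 0.04Q, supply P = 5.8 + 2.5Q.
Competitive equilibrium: 150 − 0.04Q = 5.8 + 2.5Q → Q* = 56.7717, P* = 147.7291.
At Q = 39: demand price = 150 − 0.04·39 = 148.44; supply price = 5.8 + 2.5·39 = 103.3.
ΔQ = 56.7717 − 39 = 17.7717; wedge = 148.44 − 103.3 = 45.14.
Welfare loss = ½ × 17.7717 × 45.14 = €401.11 thousand.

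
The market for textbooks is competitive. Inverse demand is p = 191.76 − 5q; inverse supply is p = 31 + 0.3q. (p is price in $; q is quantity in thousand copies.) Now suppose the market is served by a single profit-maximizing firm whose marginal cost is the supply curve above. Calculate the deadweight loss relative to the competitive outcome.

Competitive equilibrium: 191.76 − 5q = 31 + 0.3q → q* = 30.3321, p* = 40.0996.
Marginal revenue: MR = 191.76 − 10q. Set MR = MC: 191.76 − 10q = 31 + 0.3q → q_m = 15.6078.
Price p_m = 191.76 − 5·15.6078 = 113.721; MC(q_m) = 31 + 0.3·15.6078 = 35.6823.
Competitive q* = 30.3321, so Δq = 14.7243; wedge = 113.721 − 35.6823 = 78.0387.
The triangle = ½ × 14.7243 × 78.0387 = $574.53 thousand.

$574.53 thousand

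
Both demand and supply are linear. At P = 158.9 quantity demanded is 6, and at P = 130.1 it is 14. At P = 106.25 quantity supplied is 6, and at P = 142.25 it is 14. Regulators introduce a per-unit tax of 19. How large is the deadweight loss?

22.28

Demand slope = (130.1 − 158.9)/(14 − 6) = −3.6, so P = 180.5 − 3.6Q.
Supply slope = (142.25 − 106.25)/(14 − 6) = 4.5, so P = 79.25 + 4.5Q.
Competitive equilibrium: 180.5 − 3.6Q = 79.25 + 4.5Q → Q* = 12.5, P* = 135.5.
With the tax, the buyer price exceeds the seller price by 19: (180.5 − 3.6Q) − (79.25 + 4.5Q) = 19 → Q' = 10.1543.
ΔQ = 12.5 − 10.1543 = 2.3457; the wedge equals the tax, 19.
Deadweight loss = ½ × 2.3457 × 19 = 22.28.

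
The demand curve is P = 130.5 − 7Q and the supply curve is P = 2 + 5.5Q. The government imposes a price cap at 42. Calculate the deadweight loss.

Competitive equilibrium: 130.5 − 7Q = 2 + 5.5Q → Q* = 10.28, P* = 58.54.
At the ceiling P = 42, quantity supplied = (42 − 2)/5.5 = 7.2727.
Willingness to pay at Q' = 7.2727: 130.5 − 7·7.2727 = 79.5911.
ΔQ = 10.28 − 7.2727 = 3.0073; wedge = 79.5911 − 42 = 37.5911.
Deadweight loss = ½ × 3.0073 × 37.5911 = 56.52.

56.52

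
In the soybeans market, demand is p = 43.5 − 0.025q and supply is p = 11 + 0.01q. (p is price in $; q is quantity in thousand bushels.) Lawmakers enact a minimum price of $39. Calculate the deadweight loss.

Competitive equilibrium: 43.5 − 0.025q = 11 + 0.01q → q* = 928.5714, p* = 20.2857.
At the floor p = 39, quantity demanded = (43.5 − 39)/0.025 = 180.
Sellers' marginal cost at q' = 180: 11 + 0.01·180 = 12.8.
Δq = 928.5714 − 180 = 748.5714; wedge = 39 − 12.8 = 26.2.
Welfare loss = ½ × 748.5714 × 26.2 = $9806.29 thousand.

$9806.29 thousand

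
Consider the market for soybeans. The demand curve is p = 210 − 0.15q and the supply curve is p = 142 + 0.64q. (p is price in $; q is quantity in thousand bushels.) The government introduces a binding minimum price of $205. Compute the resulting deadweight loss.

Competitive equilibrium: 210 − 0.15q = 142 + 0.64q → q* = 86.07595, p* = 197.08861.
At the floor p = 205, quantity demanded = (210 − 205)/0.15 = 33.33333.
Sellers' marginal cost at q' = 33.33333: 142 + 0.64·33.33333 = 163.33333.
Δq = 86.07595 − 33.33333 = 52.74262; wedge = 205 − 163.33333 = 41.66667.
The triangle = ½ × 52.74262 × 41.66667 = $1098.80 thousand.

$1098.80 thousand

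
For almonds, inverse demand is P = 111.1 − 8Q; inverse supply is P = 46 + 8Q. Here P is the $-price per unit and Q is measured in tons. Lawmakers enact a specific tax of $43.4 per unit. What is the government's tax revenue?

Competitive equilibrium: 111.1 − 8Q = 46 + 8Q → Q* = 4.0688, P* = 78.55.
With the tax, the buyer price exceeds the seller price by 43.4: (111.1 − 8Q) − (46 + 8Q) = 43.4 → Q' = 1.3563.
Tax revenue = 43.4 × 1.3563 = $58.86.

$58.86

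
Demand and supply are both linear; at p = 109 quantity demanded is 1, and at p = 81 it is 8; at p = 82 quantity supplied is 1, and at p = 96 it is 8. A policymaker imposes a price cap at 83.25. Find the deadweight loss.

45.05

Demand slope = (81 − 109)/(8 − 1) = −4, so p = 113 − 4q.
Supply slope = (96 − 82)/(8 − 1) = 2, so p = 80 + 2q.
Competitive equilibrium: 113 − 4q = 80 + 2q → q* = 5.5, p* = 91.
At the ceiling p = 83.25, quantity supplied = (83.25 − 80)/2 = 1.625.
Willingness to pay at q' = 1.625: 113 − 4·1.625 = 106.5.
Δq = 5.5 − 1.625 = 3.875; wedge = 106.5 − 83.25 = 23.25.
Deadweight loss = ½ × 3.875 × 23.25 = 45.05.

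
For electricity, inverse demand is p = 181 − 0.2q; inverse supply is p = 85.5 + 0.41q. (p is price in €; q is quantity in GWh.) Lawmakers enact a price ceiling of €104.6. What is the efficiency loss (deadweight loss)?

Competitive equilibrium: 181 − 0.2q = 85.5 + 0.41q → q* = 156.5574, p* = 149.6885.
At the ceiling p = 104.6, quantity supplied = (104.6 − 85.5)/0.41 = 46.5854.
Willingness to pay at q' = 46.5854: 181 − 0.2·46.5854 = 171.6829.
Δq = 156.5574 − 46.5854 = 109.972; wedge = 171.6829 − 104.6 = 67.0829.
Deadweight loss = ½ × 109.972 × 67.0829 = €3688.62.

€3688.62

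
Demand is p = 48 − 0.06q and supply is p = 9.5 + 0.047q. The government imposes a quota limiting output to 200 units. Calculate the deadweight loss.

Competitive equilibrium: 48 − 0.06q = 9.5 + 0.047q → q* = 359.8131, p* = 26.4112.
At q = 200: demand price = 48 − 0.06·200 = 36; supply price = 9.5 + 0.047·200 = 18.9.
Δq = 359.8131 − 200 = 159.8131; wedge = 36 − 18.9 = 17.1.
DWL = ½ × 159.8131 × 17.1 = 1366.40.

1366.40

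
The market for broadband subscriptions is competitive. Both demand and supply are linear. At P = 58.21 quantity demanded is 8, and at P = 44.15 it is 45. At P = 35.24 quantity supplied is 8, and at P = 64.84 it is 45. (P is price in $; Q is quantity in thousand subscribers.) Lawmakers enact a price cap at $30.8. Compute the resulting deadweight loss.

$369.23 thousand

Demand slope = (44.15 − 58.21)/(45 − 8) = −0.38, so P = 61.25 − 0.38Q.
Supply slope = (64.84 − 35.24)/(45 − 8) = 0.8, so P = 28.84 + 0.8Q.
Competitive equilibrium: 61.25 − 0.38Q = 28.84 + 0.8Q → Q* = 27.4661, P* = 50.8129.
At the ceiling P = 30.8, quantity supplied = (30.8 − 28.84)/0.8 = 2.45.
Willingness to pay at Q' = 2.45: 61.25 − 0.38·2.45 = 60.319.
ΔQ = 27.4661 − 2.45 = 25.0161; wedge = 60.319 − 30.8 = 29.519.
DWL = ½ × 25.0161 × 29.519 = $369.23 thousand.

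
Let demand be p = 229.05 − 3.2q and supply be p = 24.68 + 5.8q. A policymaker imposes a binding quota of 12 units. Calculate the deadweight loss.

515.95

Competitive equilibrium: 229.05 − 3.2q = 24.68 + 5.8q → q* = 22.70778, p* = 156.38511.
At q = 12: demand price = 229.05 − 3.2·12 = 190.65; supply price = 24.68 + 5.8·12 = 94.28.
Δq = 22.70778 − 12 = 10.70778; wedge = 190.65 − 94.28 = 96.37.
Deadweight loss = ½ × 10.70778 × 96.37 = 515.95.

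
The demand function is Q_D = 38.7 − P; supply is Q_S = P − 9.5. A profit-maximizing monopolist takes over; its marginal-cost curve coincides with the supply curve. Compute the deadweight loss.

23.68

In inverse form: demand P = 38.7 − Q, supply P = 9.5 + Q.
Competitive equilibrium: 38.7 − Q = 9.5 + Q → Q* = 14.6, P* = 24.1.
Marginal revenue: MR = 38.7 − 2Q. Set MR = MC: 38.7 − 2Q = 9.5 + Q → Q_m = 9.7333.
Price P_m = 38.7 − 1·9.7333 = 28.9667; MC(Q_m) = 9.5 + 1·9.7333 = 19.2333.
Competitive Q* = 14.6, so ΔQ = 4.8667; wedge = 28.9667 − 19.2333 = 9.7334.
Welfare loss = ½ × 4.8667 × 9.7334 = 23.68.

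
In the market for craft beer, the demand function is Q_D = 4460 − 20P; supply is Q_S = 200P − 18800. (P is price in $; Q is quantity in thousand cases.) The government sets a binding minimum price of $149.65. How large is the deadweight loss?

$21221.27 thousand

In inverse form: demand P = 223 − 0.05Q, supply P = 94 + 0.005Q.
Competitive equilibrium: 223 − 0.05Q = 94 + 0.005Q → Q* = 2345.45455, P* = 105.72727.
At the floor P = 149.65, quantity demanded = (223 − 149.65)/0.05 = 1467.
Sellers' marginal cost at Q' = 1467: 94 + 0.005·1467 = 101.335.
ΔQ = 2345.45455 − 1467 = 878.45455; wedge = 149.65 − 101.335 = 48.315.
The triangle = ½ × 878.45455 × 48.315 = $21221.27 thousand.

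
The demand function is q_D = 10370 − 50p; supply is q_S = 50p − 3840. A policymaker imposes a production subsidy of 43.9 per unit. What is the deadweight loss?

In inverse form: demand p = 207.4 − 0.02q, supply p = 76.8 + 0.02q.
Competitive equilibrium: 207.4 − 0.02q = 76.8 + 0.02q → q* = 3265, p* = 142.1.
The subsidy lowers effective supply by 43.9: p = 32.9 + 0.02q.
New quantity: 207.4 − 0.02q = 32.9 + 0.02q → q' = 4362.5.
Overproduction Δq = 4362.5 − 3265 = 1097.5; wedge = subsidy = 43.9.
Welfare loss = ½ × 1097.5 × 43.9 = 24090.125.

24090.125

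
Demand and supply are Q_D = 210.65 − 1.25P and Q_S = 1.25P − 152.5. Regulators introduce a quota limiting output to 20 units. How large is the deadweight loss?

In inverse form: demand P = 168.52 − 0.8Q, supply P = 122 + 0.8Q.
Competitive equilibrium: 168.52 − 0.8Q = 122 + 0.8Q → Q* = 29.075, P* = 145.26.
At Q = 20: demand price = 168.52 − 0.8·20 = 152.52; supply price = 122 + 0.8·20 = 138.
ΔQ = 29.075 − 20 = 9.075; wedge = 152.52 − 138 = 14.52.
DWL = ½ × 9.075 × 14.52 = 65.88.

65.88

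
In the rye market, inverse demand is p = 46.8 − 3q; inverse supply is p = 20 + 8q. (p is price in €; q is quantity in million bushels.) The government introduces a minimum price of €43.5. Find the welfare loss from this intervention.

Competitive equilibrium: 46.8 − 3q = 20 + 8q → q* = 2.4364, p* = 39.4909.
At the floor p = 43.5, quantity demanded = (46.8 − 43.5)/3 = 1.1.
Sellers' marginal cost at q' = 1.1: 20 + 8·1.1 = 28.8.
Δq = 2.4364 − 1.1 = 1.3364; wedge = 43.5 − 28.8 = 14.7.
Deadweight loss = ½ × 1.3364 × 14.7 = €9.82 million.

€9.82 million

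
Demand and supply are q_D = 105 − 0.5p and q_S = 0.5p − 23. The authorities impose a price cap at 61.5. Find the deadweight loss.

2211.125

In inverse form: demand p = 210 − 2q, supply p = 46 + 2q.
Competitive equilibrium: 210 − 2q = 46 + 2q → q* = 41, p* = 128.
At the ceiling p = 61.5, quantity supplied = (61.5 − 46)/2 = 7.75.
Willingness to pay at q' = 7.75: 210 − 2·7.75 = 194.5.
Δq = 41 − 7.75 = 33.25; wedge = 194.5 − 61.5 = 133.
Deadweight loss = ½ × 33.25 × 133 = 2211.125.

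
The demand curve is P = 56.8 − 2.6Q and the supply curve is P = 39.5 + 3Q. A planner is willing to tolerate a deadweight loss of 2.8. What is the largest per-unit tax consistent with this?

5.6

Competitive equilibrium: 56.8 − 2.6Q = 39.5 + 3Q → Q* = 3.0893, P* = 48.7679.
A tax t gives ΔQ = t/5.6 and wedge t, so DWL = t²/11.2.
t²/11.2 = 2.8 → t² = 31.36 → t = 5.6.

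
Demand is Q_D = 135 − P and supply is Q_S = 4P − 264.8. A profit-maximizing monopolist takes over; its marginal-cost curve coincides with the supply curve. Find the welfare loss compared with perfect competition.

374

In inverse form: demand P = 135 − Q, supply P = 66.2 + 0.25Q.
Competitive equilibrium: 135 − Q = 66.2 + 0.25Q → Q* = 55.04, P* = 79.96.
Marginal revenue: MR = 135 − 2Q. Set MR = MC: 135 − 2Q = 66.2 + 0.25Q → Q_m = 30.5778.
Price P_m = 135 − 1·30.5778 = 104.4222; MC(Q_m) = 66.2 + 0.25·30.5778 = 73.8445.
Competitive Q* = 55.04, so ΔQ = 24.4622; wedge = 104.4222 − 73.8445 = 30.5777.
DWL = ½ × 24.4622 × 30.5777 = 374.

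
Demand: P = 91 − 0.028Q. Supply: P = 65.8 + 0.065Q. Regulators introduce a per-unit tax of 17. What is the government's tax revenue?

1498.92

Competitive equilibrium: 91 − 0.028Q = 65.8 + 0.065Q → Q* = 270.9677, P* = 83.4129.
With the tax, the buyer price exceeds the seller price by 17: (91 − 0.028Q) − (65.8 + 0.065Q) = 17 → Q' = 88.172.
Tax revenue = 17 × 88.172 = 1498.92.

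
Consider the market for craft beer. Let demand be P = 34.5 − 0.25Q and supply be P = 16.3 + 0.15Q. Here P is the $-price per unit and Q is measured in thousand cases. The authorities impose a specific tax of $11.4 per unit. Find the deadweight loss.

$162.45 thousand

Competitive equilibrium: 34.5 − 0.25Q = 16.3 + 0.15Q → Q* = 45.5, P* = 23.125.
With the tax, the buyer price exceeds the seller price by 11.4: (34.5 − 0.25Q) − (16.3 + 0.15Q) = 11.4 → Q' = 17.
ΔQ = 45.5 − 17 = 28.5; the wedge equals the tax, 11.4.
Welfare loss = ½ × 28.5 × 11.4 = $162.45 thousand.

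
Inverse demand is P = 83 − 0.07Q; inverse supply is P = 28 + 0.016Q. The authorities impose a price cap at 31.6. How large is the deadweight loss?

Competitive equilibrium: 83 − 0.07Q = 28 + 0.016Q → Q* = 639.5349, P* = 38.2326.
At the ceiling P = 31.6, quantity supplied = (31.6 − 28)/0.016 = 225.
Willingness to pay at Q' = 225: 83 − 0.07·225 = 67.25.
ΔQ = 639.5349 − 225 = 414.5349; wedge = 67.25 − 31.6 = 35.65.
DWL = ½ × 414.5349 × 35.65 = 7389.08.

7389.08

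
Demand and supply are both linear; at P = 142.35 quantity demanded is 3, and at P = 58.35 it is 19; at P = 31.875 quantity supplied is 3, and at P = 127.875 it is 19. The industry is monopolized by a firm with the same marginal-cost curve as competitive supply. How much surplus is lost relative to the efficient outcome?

93.59

Demand slope = (58.35 − 142.35)/(19 − 3) = −5.25, so P = 158.1 − 5.25Q.
Supply slope = (127.875 − 31.875)/(19 − 3) = 6, so P = 13.875 + 6Q.
Competitive equilibrium: 158.1 − 5.25Q = 13.875 + 6Q → Q* = 12.82, P* = 90.795.
Marginal revenue: MR = 158.1 − 10.5Q. Set MR = MC: 158.1 − 10.5Q = 13.875 + 6Q → Q_m = 8.7409.
Price P_m = 158.1 − 5.25·8.7409 = 112.2103; MC(Q_m) = 13.875 + 6·8.7409 = 66.3204.
Competitive Q* = 12.82, so ΔQ = 4.0791; wedge = 112.2103 − 66.3204 = 45.8899.
Deadweight loss = ½ × 4.0791 × 45.8899 = 93.59.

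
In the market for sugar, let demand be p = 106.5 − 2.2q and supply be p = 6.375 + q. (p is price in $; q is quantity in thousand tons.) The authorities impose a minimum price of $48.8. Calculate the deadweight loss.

$40.99 thousand

Competitive equilibrium: 106.5 − 2.2q = 6.375 + q → q* = 31.2891, p* = 37.6641.
At the floor p = 48.8, quantity demanded = (106.5 − 48.8)/2.2 = 26.2273.
Sellers' marginal cost at q' = 26.2273: 6.375 + 1·26.2273 = 32.6023.
Δq = 31.2891 − 26.2273 = 5.0618; wedge = 48.8 − 32.6023 = 16.1977.
The triangle = ½ × 5.0618 × 16.1977 = $40.99 thousand.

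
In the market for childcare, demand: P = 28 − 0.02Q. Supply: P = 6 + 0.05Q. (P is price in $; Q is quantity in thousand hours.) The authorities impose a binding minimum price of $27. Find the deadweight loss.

Competitive equilibrium: 28 − 0.02Q = 6 + 0.05Q → Q* = 314.2857, P* = 21.7143.
At the floor P = 27, quantity demanded = (28 − 27)/0.02 = 50.
Sellers' marginal cost at Q' = 50: 6 + 0.05·50 = 8.5.
ΔQ = 314.2857 − 50 = 264.2857; wedge = 27 − 8.5 = 18.5.
The triangle = ½ × 264.2857 × 18.5 = $2444.64 thousand.

$2444.64 thousand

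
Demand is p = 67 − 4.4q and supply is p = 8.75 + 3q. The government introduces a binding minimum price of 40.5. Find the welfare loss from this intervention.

Competitive equilibrium: 67 − 4.4q = 8.75 + 3q → q* = 7.8716, p* = 32.3649.
At the floor p = 40.5, quantity demanded = (67 − 40.5)/4.4 = 6.0227.
Sellers' marginal cost at q' = 6.0227: 8.75 + 3·6.0227 = 26.8181.
Δq = 7.8716 − 6.0227 = 1.8489; wedge = 40.5 − 26.8181 = 13.6819.
The triangle = ½ × 1.8489 × 13.6819 = 12.65.

12.65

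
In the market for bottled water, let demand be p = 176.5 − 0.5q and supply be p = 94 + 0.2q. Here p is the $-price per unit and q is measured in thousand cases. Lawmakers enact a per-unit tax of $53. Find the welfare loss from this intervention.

Competitive equilibrium: 176.5 − 0.5q = 94 + 0.2q → q* = 117.8571, p* = 117.5714.
With the tax, the buyer price exceeds the seller price by 53: (176.5 − 0.5q) − (94 + 0.2q) = 53 → q' = 42.1429.
Δq = 117.8571 − 42.1429 = 75.7142; the wedge equals the tax, 53.
The triangle = ½ × 75.7142 × 53 = $2006.43 thousand.

$2006.43 thousand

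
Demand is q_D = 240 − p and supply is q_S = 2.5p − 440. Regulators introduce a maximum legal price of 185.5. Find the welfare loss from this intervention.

337.70

In inverse form: demand p = 240 − q, supply p = 176 + 0.4q.
Competitive equilibrium: 240 − q = 176 + 0.4q → q* = 45.7143, p* = 194.2857.
At the ceiling p = 185.5, quantity supplied = (185.5 − 176)/0.4 = 23.75.
Willingness to pay at q' = 23.75: 240 − 1·23.75 = 216.25.
Δq = 45.7143 − 23.75 = 21.9643; wedge = 216.25 − 185.5 = 30.75.
Welfare loss = ½ × 21.9643 × 30.75 = 337.70.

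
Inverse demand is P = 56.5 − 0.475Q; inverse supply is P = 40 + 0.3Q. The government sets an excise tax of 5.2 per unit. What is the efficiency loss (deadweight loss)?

Competitive equilibrium: 56.5 − 0.475Q = 40 + 0.3Q → Q* = 21.2903, P* = 46.3871.
With the tax, the buyer price exceeds the seller price by 5.2: (56.5 − 0.475Q) − (40 + 0.3Q) = 5.2 → Q' = 14.5806.
ΔQ = 21.2903 − 14.5806 = 6.7097; the wedge equals the tax, 5.2.
The triangle = ½ × 6.7097 × 5.2 = 17.45.

17.45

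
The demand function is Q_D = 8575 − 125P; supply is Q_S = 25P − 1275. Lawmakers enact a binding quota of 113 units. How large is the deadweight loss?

1544.32

In inverse form: demand P = 68.6 − 0.008Q, supply P = 51 + 0.04Q.
Competitive equilibrium: 68.6 − 0.008Q = 51 + 0.04Q → Q* = 366.6667, P* = 65.6667.
At Q = 113: demand price = 68.6 − 0.008·113 = 67.696; supply price = 51 + 0.04·113 = 55.52.
ΔQ = 366.6667 − 113 = 253.6667; wedge = 67.696 − 55.52 = 12.176.
DWL = ½ × 253.6667 × 12.176 = 1544.32.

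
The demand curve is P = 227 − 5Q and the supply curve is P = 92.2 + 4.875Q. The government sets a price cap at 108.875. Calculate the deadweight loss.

516.74

Competitive equilibrium: 227 − 5Q = 92.2 + 4.875Q → Q* = 13.6506, P* = 158.7468.
At the ceiling P = 108.875, quantity supplied = (108.875 − 92.2)/4.875 = 3.4205.
Willingness to pay at Q' = 3.4205: 227 − 5·3.4205 = 209.8975.
ΔQ = 13.6506 − 3.4205 = 10.2301; wedge = 209.8975 − 108.875 = 101.0225.
DWL = ½ × 10.2301 × 101.0225 = 516.74.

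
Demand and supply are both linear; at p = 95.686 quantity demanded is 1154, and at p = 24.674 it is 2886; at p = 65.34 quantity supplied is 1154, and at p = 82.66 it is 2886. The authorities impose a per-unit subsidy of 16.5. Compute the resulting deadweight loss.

2669.12

Demand slope = (24.674 − 95.686)/(2886 − 1154) = −0.041, so p = 143 − 0.041q.
Supply slope = (82.66 − 65.34)/(2886 − 1154) = 0.01, so p = 53.8 + 0.01q.
Competitive equilibrium: 143 − 0.041q = 53.8 + 0.01q → q* = 1749.0196, p* = 71.2902.
The subsidy lowers effective supply by 16.5: p = 37.3 + 0.01q.
New quantity: 143 − 0.041q = 37.3 + 0.01q → q' = 2072.549.
Overproduction Δq = 2072.549 − 1749.0196 = 323.5294; wedge = subsidy = 16.5.
The triangle = ½ × 323.5294 × 16.5 = 2669.12.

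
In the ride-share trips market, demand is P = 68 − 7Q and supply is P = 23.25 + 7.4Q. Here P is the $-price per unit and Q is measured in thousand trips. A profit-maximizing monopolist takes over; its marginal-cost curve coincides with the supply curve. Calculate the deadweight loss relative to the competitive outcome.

Competitive equilibrium: 68 − 7Q = 23.25 + 7.4Q → Q* = 3.1076, P* = 46.2465.
Marginal revenue: MR = 68 − 14Q. Set MR = MC: 68 − 14Q = 23.25 + 7.4Q → Q_m = 2.0911.
Price P_m = 68 − 7·2.0911 = 53.3623; MC(Q_m) = 23.25 + 7.4·2.0911 = 38.7241.
Competitive Q* = 3.1076, so ΔQ = 1.0165; wedge = 53.3623 − 38.7241 = 14.6382.
DWL = ½ × 1.0165 × 14.6382 = $7.44 thousand.

$7.44 thousand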